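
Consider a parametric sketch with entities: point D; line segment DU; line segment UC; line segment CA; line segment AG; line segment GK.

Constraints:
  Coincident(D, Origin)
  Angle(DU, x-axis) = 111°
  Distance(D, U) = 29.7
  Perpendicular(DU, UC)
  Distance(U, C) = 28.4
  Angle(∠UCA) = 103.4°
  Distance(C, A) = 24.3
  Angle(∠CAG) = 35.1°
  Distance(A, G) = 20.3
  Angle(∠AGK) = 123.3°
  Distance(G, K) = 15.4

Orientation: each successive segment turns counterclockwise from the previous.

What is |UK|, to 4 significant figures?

21.62

∠CAG = 35.1° gives AG at 62.50° from the x-axis; with |AG| = 20.3, G = (-24.57, 11.47). ∠AGK = 123.3° gives GK at 119.2° from the x-axis; with |GK| = 15.4, K = (-32.08, 24.91). Then |UK| = |K − U| = 21.62.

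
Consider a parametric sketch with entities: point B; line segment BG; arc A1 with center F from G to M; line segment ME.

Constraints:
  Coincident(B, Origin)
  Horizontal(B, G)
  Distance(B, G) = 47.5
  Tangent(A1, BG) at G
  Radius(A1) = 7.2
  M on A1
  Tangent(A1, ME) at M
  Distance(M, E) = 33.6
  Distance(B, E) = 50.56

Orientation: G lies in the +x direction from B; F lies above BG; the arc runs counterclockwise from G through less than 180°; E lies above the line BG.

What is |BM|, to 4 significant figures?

54.48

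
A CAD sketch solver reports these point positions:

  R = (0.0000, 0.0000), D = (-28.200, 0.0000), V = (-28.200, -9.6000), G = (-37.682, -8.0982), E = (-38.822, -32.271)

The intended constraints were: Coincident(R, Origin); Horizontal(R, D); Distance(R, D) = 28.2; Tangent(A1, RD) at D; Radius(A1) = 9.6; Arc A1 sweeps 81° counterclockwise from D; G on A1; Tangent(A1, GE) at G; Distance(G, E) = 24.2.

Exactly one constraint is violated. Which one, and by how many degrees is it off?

Tangent(A1, GE) at G — off by 6.30°.

R = (0.00, 0.00) ✓; R.y = 0.00, D.y = 0.00 ✓; |RD| = 28.20 ✓; ∠(VD, DR) = 90.00° ✓; |VD| = 9.600 ✓; bearing(V→G) − bearing(V→D) = 81.00° ✓; |VG| = 9.600 ✓; ∠(VG, GE) = 83.70° ✗; |GE| = 24.20 ✓.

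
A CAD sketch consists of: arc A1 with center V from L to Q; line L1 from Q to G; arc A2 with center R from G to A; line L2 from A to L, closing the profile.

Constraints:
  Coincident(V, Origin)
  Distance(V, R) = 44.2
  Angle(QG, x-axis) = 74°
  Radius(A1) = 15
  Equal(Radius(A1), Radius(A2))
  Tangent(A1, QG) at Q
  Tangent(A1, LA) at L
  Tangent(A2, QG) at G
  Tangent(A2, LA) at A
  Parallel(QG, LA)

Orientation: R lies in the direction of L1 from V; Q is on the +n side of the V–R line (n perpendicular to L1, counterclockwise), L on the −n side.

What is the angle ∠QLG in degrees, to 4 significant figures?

55.83°

The slot axis is L1's direction at 74.0°, so u = (cos 74.0°, sin 74.0°) = (0.2756, 0.9613) and n = (−sin 74.0°, cos 74.0°) = (-0.9613, 0.2756). V is at the origin and R lies 44.2 along u from V, so R = 44.2·u = (12.18, 42.49). Tangency of A1 to both parallel lines with radius 15.0 puts Q and L at V ± 15.0·n: Q = (-14.42, 4.135), L = (14.42, -4.135). Equal radii place G and A the same way about R: G = R + 15.0·n = (-2.236, 46.62), A = R − 15.0·n = (26.60, 38.35). Then cos ∠QLG = LQ·LG / (|LQ||LG|), giving 55.83°.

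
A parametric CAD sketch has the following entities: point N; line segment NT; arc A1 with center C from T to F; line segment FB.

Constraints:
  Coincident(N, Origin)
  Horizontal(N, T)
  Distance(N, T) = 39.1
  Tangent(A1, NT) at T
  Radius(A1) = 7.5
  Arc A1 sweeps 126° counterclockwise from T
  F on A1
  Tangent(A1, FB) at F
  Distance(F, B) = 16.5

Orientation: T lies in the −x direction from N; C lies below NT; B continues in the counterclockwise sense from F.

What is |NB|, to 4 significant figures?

43.54

N is at the origin; N and T share the same y with |NT| = 39.1 and T on the −x side, so T = (-39.10, 0.000). Tangency of A1 to NT means the radius CT is perpendicular to NT, so C = T + (0, -7.5) = (-39.10, -7.500). On A1, T sits at bearing 90° from C; a 126° counterclockwise sweep puts F at bearing 216°, so F = C + 7.5·(cos 216°, sin 216°) = (-45.17, -11.91). Tangency of A1 to FB means the radius CF is perpendicular to FB, so FB runs along (−sin 216°, cos 216°); with |FB| = 16.5, B = (-35.47, -25.26). Then |NB| = |B − N| = 43.54.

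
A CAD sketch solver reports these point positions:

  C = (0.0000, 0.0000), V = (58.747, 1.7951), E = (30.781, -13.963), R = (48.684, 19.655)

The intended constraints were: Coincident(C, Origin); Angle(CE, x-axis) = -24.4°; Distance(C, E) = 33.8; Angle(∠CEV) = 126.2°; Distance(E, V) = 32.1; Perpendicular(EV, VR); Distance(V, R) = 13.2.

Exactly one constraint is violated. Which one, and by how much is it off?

Distance(V, R) = 13.2 — off by 7.30.

C = (0.00, 0.00) ✓; CE at -24.40° ✓; |CE| = 33.80 ✓; ∠CEV = 126.2° ✓; |EV| = 32.10 ✓; ∠(EV, VR) = 90.00° ✓; |VR| = 20.50 ✗.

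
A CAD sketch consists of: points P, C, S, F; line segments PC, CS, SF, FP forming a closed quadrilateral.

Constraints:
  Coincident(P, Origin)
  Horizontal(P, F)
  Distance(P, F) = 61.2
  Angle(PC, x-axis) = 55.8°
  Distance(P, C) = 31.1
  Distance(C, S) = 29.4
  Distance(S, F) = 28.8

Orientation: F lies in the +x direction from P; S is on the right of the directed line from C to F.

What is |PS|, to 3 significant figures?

32.4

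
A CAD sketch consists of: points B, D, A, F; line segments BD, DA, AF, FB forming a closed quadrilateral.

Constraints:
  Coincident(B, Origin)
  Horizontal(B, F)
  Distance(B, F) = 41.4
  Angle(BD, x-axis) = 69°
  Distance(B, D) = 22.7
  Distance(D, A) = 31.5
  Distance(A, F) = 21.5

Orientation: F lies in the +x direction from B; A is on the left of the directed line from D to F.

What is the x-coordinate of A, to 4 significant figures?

39.63

Checks: BD at 69.00° ✓; |DA| = 31.50 ✓; |AF| = 21.50 ✓.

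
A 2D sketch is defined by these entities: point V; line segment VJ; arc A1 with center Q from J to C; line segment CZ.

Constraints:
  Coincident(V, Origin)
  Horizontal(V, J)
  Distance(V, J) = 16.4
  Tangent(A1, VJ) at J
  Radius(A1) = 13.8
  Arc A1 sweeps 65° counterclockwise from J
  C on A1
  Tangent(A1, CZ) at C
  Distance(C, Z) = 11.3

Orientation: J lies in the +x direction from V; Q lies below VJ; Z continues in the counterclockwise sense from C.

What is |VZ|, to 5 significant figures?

18.231

V is at the origin; VJ is horizontal with |VJ| = 16.4 and J on the +x side, so J = (16.400, 0.0000). Tangency of A1 to VJ means the radius QJ is perpendicular to VJ, so Q = J + (0, -13.8) = (16.400, -13.800). On A1, J sits at bearing 90° from Q; a 65° counterclockwise sweep puts C at bearing 155°, so C = Q + 13.8·(cos 155°, sin 155°) = (3.8930, -7.9679). Tangency of A1 to CZ means the radius QC is perpendicular to CZ, so CZ runs along (−sin 155°, cos 155°); with |CZ| = 11.3, Z = (-0.88263, -18.209). Then |VZ| = |Z − V| = 18.231.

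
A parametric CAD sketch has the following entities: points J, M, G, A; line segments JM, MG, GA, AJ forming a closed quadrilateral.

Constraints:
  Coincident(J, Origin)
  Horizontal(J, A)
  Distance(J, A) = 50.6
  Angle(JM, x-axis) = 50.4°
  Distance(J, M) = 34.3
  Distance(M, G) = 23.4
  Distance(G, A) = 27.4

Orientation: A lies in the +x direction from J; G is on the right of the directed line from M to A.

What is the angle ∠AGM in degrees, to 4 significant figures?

100.1°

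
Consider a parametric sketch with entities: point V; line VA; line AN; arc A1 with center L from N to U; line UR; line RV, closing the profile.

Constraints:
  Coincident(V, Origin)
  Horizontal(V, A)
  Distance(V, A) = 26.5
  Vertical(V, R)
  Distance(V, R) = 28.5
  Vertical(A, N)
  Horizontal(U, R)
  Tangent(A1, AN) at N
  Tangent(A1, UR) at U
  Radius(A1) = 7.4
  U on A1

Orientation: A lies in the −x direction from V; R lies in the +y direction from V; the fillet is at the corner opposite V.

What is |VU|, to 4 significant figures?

34.31

The virtual corner opposite V is at (-26.50, 28.50). A1 meets AN tangentially, so LN is at right angles to AN and the tangent condition forces LU to be normal to UR, with radius 7.4, so the center L sits 7.4 in from both sides at L = (-19.10, 21.10). That places the tangent points at N = (-26.50, 21.10) on AN and U = (-19.10, 28.50) on UR. Then |VU| = |U − V| = 34.31.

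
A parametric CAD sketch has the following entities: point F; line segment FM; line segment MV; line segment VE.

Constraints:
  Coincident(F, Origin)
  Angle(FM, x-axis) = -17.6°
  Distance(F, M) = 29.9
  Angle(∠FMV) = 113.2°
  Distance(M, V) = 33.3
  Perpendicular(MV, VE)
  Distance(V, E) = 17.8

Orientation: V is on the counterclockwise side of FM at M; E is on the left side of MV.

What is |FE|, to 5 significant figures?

46.107

∠FMV = 113.2°, so MV runs at -17.6° + (180° − 113.2°) = 49.200° from the x-axis; with |MV| = 33.3, V = M + 33.3·(cos 49.200°, sin 49.200°) = (50.259, 16.167). The perpendicularity gives VE at right angles to MV; with |VE| = 17.8 on the left of MV, E = V + 17.8·(-0.75700, 0.65342) = (36.785, 27.798). Then |FE| = |E − F| = 46.107.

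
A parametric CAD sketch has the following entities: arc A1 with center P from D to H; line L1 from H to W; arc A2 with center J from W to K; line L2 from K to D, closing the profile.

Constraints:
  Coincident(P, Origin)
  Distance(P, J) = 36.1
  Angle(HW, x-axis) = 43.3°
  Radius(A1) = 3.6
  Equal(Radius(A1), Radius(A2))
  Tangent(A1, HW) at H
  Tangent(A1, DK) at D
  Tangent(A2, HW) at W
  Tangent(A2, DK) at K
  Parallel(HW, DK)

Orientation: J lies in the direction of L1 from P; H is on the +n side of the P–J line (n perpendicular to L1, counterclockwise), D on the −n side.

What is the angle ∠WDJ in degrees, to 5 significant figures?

5.5845°

Tangency of A1 to both parallel lines with radius 3.6 puts H and D at P ± 3.6·n: H = (-2.4689, 2.6200), D = (2.4689, -2.6200). Equal radii place W and K the same way about J: W = J + 3.6·n = (23.804, 27.378), K = J − 3.6·n = (28.742, 22.138). Then cos ∠WDJ = DW·DJ / (|DW||DJ|), giving 5.5845°.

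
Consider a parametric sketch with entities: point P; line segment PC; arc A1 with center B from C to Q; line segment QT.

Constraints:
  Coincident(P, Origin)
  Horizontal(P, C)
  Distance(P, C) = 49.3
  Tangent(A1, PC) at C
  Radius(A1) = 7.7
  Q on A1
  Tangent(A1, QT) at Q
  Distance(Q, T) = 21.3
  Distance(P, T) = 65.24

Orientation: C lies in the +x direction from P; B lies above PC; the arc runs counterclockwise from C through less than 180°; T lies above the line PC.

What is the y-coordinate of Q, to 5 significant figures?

7.0383

Checks: ∠(BC, CP) = 90.00° ✓; |BQ| = 7.700 ✓; ∠(BQ, QT) = 90.00° ✓; |QT| = 21.30 ✓; |PT| = 65.24 ✓.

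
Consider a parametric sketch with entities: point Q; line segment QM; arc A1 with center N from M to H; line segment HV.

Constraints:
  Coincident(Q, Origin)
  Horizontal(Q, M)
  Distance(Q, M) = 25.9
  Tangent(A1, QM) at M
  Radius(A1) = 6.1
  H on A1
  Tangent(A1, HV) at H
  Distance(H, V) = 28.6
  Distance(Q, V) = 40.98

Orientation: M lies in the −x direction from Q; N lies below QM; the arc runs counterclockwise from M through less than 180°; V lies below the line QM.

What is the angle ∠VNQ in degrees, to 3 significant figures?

94.3°

Q is at the origin; QM is horizontal with |QM| = 25.9 and M on the −x side, so M = (-25.9, 0.00). Tangency of A1 to QM means the radius NM is perpendicular to QM, so N = M + (0, -6.1) = (-25.9, -6.10). Since NH ⟂ HV (tangency), |NV| = √(6.1² + 28.6²) = 29.2 regardless of where H sits on A1. So V lies on both circle(Q, 40.98) and circle(N, 29.2); the below-QM intersection is V = (-21.3, -35.0). H is the foot of the tangent from V: H = (-31.6, -8.29).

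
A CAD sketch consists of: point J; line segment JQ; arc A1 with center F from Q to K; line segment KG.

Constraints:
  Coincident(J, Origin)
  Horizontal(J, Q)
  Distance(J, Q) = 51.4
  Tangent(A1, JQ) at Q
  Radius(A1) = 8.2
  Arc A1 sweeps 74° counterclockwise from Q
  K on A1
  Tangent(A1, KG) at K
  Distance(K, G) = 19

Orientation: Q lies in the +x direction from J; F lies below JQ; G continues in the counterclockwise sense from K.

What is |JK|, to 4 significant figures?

43.92

J is at the origin; J and Q share the same y with |JQ| = 51.4 and Q on the +x side, so Q = (51.40, 0.000). A1 meets JQ tangentially, so FQ is at right angles to JQ, so F = Q + (0, -8.2) = (51.40, -8.200). On A1, Q sits at bearing 90° from F; a 74° counterclockwise sweep puts K at bearing 164°, so K = F + 8.2·(cos 164°, sin 164°) = (43.52, -5.940). Then |JK| = |K − J| = 43.92.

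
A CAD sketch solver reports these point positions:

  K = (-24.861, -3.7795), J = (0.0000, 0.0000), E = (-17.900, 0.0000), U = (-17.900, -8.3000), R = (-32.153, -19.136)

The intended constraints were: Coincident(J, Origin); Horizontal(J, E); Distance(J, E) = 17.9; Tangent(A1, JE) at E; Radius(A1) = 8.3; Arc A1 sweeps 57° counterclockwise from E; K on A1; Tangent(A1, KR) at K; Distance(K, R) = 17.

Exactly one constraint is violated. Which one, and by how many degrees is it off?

Tangent(A1, KR) at K — off by 7.60°.

J = (0.00, 0.00) ✓; J.y = 0.00, E.y = 0.00 ✓; |JE| = 17.90 ✓; ∠(UE, EJ) = 90.00° ✓; |UE| = 8.300 ✓; bearing(U→K) − bearing(U→E) = 57.00° ✓; |UK| = 8.300 ✓; ∠(UK, KR) = 82.40° ✗; |KR| = 17.00 ✓.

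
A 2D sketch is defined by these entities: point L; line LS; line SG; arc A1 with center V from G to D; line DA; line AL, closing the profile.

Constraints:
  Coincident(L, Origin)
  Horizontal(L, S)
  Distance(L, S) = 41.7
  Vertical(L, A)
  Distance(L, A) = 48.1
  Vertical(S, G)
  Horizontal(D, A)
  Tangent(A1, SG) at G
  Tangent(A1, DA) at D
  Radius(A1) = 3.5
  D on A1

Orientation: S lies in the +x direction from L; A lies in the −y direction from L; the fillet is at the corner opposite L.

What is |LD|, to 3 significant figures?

61.4

L is at the origin; L and S share the same y with |LS| = 41.7 and S on the +x side, so S = (41.7, 0.00). L and A share the same x with |LA| = 48.1 and A on the −y side, so A = (0.00, -48.1). The virtual corner opposite L is at (41.7, -48.1). Tangency of A1 to SG means the radius VG is perpendicular to SG and A1 meets DA tangentially, so VD is at right angles to DA, with radius 3.5, so the center V sits 3.5 in from both sides at V = (38.2, -44.6). That places the tangent points at G = (41.7, -44.6) on SG and D = (38.2, -48.1) on DA. Then |LD| = |D − L| = 61.4.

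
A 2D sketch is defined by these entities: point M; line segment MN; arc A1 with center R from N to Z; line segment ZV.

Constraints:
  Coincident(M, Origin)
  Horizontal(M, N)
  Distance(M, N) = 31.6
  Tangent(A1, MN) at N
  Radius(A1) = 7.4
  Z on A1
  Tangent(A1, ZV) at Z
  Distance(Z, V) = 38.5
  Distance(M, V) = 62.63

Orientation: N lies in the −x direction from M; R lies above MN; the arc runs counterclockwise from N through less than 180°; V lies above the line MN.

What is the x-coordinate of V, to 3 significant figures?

-44.0

M is at the origin; M and N share the same y with |MN| = 31.6 and N on the −x side, so N = (-31.6, 0.00). The tangent condition forces RN to be normal to MN, so R = N + (0, 7.4) = (-31.6, 7.40). Since RZ ⟂ ZV (tangency), |RV| = √(7.4² + 38.5²) = 39.2 regardless of where Z sits on A1. So V lies on both circle(M, 62.63) and circle(R, 39.2); the above-MN intersection is V = (-44.0, 44.6). Z is the foot of the tangent from V: Z = (-25.1, 11.0).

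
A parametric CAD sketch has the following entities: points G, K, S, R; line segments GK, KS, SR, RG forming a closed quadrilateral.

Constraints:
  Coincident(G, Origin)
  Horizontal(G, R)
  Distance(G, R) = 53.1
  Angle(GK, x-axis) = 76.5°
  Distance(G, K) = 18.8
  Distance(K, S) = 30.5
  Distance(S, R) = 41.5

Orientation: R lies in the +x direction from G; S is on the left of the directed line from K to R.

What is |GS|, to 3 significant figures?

45.9

G is at the origin; GR is horizontal with |GR| = 53.1 and R in +x, so R = (53.1, 0). GK runs at 76.5° with |GK| = 18.8, so K = (4.39, 18.3). S is determined by |KS| = 30.5 and |SR| = 41.5 together: it lies at the intersection of circle(K, 30.5) and circle(R, 41.5). With |KR| = 52.0, the foot of the radical line on KR is 18.4 from K and the perpendicular offset is √(30.5² − 18.4²) = 24.3. Taking the left-of-KR solution: S = (30.2, 34.6).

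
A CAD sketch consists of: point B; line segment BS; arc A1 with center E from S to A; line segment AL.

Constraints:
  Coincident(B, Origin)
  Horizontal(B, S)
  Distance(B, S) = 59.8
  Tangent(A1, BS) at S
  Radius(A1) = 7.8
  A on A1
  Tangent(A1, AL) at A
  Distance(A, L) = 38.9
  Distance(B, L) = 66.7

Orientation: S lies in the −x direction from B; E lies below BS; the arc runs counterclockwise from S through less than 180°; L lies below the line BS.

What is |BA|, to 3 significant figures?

67.7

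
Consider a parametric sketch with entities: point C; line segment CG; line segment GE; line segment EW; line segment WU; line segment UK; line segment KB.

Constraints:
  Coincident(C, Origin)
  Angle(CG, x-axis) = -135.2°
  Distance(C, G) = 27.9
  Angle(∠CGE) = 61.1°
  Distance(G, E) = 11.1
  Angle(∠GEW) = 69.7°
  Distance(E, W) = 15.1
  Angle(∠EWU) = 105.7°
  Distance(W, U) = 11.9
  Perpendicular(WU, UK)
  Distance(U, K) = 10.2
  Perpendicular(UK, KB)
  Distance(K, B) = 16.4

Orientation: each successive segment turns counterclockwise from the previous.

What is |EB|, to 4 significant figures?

4.356

C is at the origin; CG runs at -135.2° with length 27.9, so G = (-19.80, -19.66). ∠CGE = 61.1° gives GE at -16.30° from the x-axis; with |GE| = 11.1, E = (-9.143, -22.77). ∠GEW = 69.7° gives EW at 94.00° from the x-axis; with |EW| = 15.1, W = (-10.20, -7.711). ∠EWU = 105.7° gives WU at 168.3° from the x-axis; with |WU| = 11.9, U = (-21.85, -5.298). WU is perpendicular to UK, so UK runs at -101.7°; with |UK| = 10.2, K = (-23.92, -15.29). The perpendicularity gives KB at right angles to UK, so KB runs at -11.70°; with |KB| = 16.4, B = (-7.858, -18.61). Then |EB| = |B − E| = 4.356.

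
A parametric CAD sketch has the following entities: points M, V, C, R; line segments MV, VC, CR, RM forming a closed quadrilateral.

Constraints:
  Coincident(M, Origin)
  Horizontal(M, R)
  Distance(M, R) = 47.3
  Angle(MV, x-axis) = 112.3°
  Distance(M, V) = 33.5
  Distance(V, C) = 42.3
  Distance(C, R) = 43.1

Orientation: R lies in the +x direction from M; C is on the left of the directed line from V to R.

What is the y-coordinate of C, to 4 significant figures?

38.94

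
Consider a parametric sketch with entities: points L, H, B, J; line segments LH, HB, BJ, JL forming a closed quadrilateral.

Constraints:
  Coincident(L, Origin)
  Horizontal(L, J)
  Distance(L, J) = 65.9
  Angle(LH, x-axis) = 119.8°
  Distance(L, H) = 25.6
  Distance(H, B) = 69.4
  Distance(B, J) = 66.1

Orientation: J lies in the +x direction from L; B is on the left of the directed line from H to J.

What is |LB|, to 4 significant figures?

76.24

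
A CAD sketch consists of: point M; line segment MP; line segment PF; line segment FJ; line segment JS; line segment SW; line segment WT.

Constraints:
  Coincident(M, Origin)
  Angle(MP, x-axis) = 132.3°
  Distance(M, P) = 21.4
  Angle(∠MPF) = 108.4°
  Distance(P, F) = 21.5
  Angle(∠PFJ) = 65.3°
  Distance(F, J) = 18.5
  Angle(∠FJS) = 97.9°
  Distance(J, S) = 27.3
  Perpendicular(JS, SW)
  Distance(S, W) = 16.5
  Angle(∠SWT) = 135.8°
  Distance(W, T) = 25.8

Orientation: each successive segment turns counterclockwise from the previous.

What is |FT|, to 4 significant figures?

20.46

JS ⟂ SW, so SW runs at 130.7°; with |SW| = 16.5, W = (-10.24, 25.19). ∠SWT = 135.8° gives WT at 174.9° from the x-axis; with |WT| = 25.8, T = (-35.94, 27.49). Then |FT| = |T − F| = 20.46.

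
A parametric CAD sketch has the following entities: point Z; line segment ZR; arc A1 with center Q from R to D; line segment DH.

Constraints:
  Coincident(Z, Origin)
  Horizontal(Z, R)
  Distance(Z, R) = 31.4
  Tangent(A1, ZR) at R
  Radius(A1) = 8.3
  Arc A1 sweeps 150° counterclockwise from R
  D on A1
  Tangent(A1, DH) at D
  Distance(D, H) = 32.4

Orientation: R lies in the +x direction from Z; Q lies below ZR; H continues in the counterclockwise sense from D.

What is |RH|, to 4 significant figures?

39.70

Z is at the origin; Z and R share the same y with |ZR| = 31.4 and R on the +x side, so R = (31.40, 0.000). The tangent condition forces QR to be normal to ZR, so Q = R + (0, -8.3) = (31.40, -8.300). On A1, R sits at bearing 90° from Q; a 150° counterclockwise sweep puts D at bearing 240°, so D = Q + 8.3·(cos 240°, sin 240°) = (27.25, -15.49). Tangency of A1 to DH means the radius QD is perpendicular to DH, so DH runs along (−sin 240°, cos 240°); with |DH| = 32.4, H = (55.31, -31.69). Then |RH| = |H − R| = 39.70.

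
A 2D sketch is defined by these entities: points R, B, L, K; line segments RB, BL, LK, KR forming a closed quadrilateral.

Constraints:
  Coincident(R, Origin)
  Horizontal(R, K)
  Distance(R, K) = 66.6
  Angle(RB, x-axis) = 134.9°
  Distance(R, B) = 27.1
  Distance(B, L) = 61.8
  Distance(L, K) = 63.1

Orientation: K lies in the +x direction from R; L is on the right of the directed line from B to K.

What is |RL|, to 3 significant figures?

36.0

R is at the origin; RK is horizontal with |RK| = 66.6 and K in +x, so K = (66.6, 0). RB runs at 134.9° with |RB| = 27.1, so B = (-19.1, 19.2). L is determined by |BL| = 61.8 and |LK| = 63.1 together: it lies at the intersection of circle(B, 61.8) and circle(K, 63.1). With |BK| = 87.9, the foot of the radical line on BK is 43.0 from B and the perpendicular offset is √(61.8² − 43.0²) = 44.4. Taking the right-of-BK solution: L = (13.1, -33.5).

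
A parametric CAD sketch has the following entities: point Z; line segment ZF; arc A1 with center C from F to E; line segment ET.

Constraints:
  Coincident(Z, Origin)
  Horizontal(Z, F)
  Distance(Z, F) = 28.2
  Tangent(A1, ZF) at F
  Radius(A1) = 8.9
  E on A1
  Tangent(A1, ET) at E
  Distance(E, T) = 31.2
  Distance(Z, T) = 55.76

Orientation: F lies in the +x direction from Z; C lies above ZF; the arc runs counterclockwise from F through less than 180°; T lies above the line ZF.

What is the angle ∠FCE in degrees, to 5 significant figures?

85.410°

Z is at the origin; Z and F share the same y with |ZF| = 28.2 and F on the +x side, so F = (28.200, 0.0000). Tangency of A1 to ZF means the radius CF is perpendicular to ZF, so C = F + (0, 8.9) = (28.200, 8.9000). Since CE ⟂ ET (tangency), |CT| = √(8.9² + 31.2²) = 32.445 regardless of where E sits on A1. So T lies on both circle(Z, 55.76) and circle(C, 32.445); the above-ZF intersection is T = (39.568, 39.288). E is the foot of the tangent from T: E = (37.071, 8.1877).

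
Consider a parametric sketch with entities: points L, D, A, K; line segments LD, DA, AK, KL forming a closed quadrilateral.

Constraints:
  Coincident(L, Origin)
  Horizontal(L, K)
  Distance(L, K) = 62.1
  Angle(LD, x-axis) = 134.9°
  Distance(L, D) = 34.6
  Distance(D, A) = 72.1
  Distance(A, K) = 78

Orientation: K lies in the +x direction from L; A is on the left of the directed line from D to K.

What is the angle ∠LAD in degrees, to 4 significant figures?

26.42°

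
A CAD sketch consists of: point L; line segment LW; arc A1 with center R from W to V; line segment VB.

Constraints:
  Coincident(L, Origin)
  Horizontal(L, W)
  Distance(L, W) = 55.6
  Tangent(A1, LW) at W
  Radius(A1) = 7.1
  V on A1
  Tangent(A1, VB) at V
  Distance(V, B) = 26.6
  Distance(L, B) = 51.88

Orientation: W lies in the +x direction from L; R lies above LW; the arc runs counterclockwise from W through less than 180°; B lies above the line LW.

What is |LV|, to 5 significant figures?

61.802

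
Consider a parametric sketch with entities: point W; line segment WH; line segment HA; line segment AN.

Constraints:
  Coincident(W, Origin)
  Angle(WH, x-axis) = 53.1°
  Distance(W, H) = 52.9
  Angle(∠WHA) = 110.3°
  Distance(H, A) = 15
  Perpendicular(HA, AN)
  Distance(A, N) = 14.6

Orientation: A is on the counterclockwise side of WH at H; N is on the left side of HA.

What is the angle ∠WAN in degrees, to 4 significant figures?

33.91°

∠WHA = 110.3°, so HA runs at 53.1° + (180° − 110.3°) = 122.8° from the x-axis; with |HA| = 15.0, A = H + 15.0·(cos 122.8°, sin 122.8°) = (23.64, 54.91). HA is perpendicular to AN; with |AN| = 14.6 on the left of HA, N = A + 14.6·(-0.8406, -0.5417) = (11.36, 47.00). Then cos ∠WAN = AW·AN / (|AW||AN|), giving 33.91°.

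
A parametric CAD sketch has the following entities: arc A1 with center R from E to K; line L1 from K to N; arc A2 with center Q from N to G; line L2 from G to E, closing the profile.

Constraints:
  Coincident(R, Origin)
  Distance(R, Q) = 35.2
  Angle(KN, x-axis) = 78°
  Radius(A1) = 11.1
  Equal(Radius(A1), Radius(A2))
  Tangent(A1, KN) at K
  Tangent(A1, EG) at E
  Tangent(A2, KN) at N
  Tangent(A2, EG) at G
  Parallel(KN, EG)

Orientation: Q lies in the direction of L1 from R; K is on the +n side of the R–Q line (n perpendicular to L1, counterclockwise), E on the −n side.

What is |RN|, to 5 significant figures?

36.909

The slot axis is L1's direction at 78.0°, so u = (cos 78.0°, sin 78.0°) = (0.20791, 0.97815) and n = (−sin 78.0°, cos 78.0°) = (-0.97815, 0.20791). R is at the origin and Q lies 35.2 along u from R, so Q = 35.2·u = (7.3185, 34.431). Tangency of A1 to both parallel lines with radius 11.1 puts K and E at R ± 11.1·n: K = (-10.857, 2.3078), E = (10.857, -2.3078). Equal radii place N and G the same way about Q: N = Q + 11.1·n = (-3.5389, 36.739), G = Q − 11.1·n = (18.176, 32.123). Then |RN| = |N − R| = 36.909.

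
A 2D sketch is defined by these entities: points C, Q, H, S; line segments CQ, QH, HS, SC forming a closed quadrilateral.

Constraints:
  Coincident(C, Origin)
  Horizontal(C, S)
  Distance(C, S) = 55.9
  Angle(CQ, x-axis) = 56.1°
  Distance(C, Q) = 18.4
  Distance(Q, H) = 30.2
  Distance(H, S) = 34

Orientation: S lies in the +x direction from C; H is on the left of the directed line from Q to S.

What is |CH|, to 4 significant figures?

47.04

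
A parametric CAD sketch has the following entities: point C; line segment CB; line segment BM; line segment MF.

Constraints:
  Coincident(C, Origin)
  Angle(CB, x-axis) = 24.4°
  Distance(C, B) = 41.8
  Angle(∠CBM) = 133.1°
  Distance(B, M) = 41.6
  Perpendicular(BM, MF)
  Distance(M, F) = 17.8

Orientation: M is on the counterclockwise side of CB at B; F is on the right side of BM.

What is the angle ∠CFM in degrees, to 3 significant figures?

55.4°

C is at the origin; CB runs at 24.4° with length 41.8, so B = 41.8·(cos 24.4°, sin 24.4°) = (38.1, 17.3). ∠CBM = 133.1°, so BM runs at 24.4° + (180° − 133.1°) = 71.3° from the x-axis; with |BM| = 41.6, M = B + 41.6·(cos 71.3°, sin 71.3°) = (51.4, 56.7). The perpendicularity gives MF at right angles to BM; with |MF| = 17.8 on the right of BM, F = M + 17.8·(0.947, -0.321) = (68.3, 51.0). Then cos ∠CFM = FC·FM / (|FC||FM|), giving 55.4°.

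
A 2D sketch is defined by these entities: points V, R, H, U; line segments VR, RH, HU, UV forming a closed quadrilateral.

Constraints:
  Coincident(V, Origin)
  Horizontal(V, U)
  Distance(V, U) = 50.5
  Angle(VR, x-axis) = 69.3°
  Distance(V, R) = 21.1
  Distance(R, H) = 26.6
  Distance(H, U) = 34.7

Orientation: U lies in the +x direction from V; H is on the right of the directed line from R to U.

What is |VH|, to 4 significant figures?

17.09

Checks: V.y = 0.00, U.y = 0.00 ✓; |RH| = 26.60 ✓; |HU| = 34.70 ✓.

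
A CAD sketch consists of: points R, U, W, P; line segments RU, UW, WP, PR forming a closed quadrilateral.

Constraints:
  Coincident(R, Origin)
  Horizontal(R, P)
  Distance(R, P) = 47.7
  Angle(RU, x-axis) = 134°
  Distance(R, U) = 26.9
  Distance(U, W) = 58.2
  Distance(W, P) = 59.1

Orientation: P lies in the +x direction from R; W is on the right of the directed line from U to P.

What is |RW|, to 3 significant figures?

35.6

Checks: |UW| = 58.20 ✓; |WP| = 59.10 ✓.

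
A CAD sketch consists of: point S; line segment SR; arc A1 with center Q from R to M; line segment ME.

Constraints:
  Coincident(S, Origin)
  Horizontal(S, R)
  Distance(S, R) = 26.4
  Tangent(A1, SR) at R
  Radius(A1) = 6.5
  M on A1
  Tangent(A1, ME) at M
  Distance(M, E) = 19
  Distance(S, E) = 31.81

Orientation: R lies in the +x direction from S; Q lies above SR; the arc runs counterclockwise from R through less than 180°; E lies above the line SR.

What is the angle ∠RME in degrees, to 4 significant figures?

115.2°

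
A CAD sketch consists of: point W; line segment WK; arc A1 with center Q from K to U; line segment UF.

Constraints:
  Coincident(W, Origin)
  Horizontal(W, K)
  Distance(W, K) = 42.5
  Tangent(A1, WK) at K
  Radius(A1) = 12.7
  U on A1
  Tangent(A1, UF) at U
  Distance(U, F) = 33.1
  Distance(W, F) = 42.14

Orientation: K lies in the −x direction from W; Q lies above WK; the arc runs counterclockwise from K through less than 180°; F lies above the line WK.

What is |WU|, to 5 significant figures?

31.769

Checks: |QU| = 12.70 ✓; ∠(QU, UF) = 90.00° ✓; |UF| = 33.10 ✓; |WF| = 42.14 ✓.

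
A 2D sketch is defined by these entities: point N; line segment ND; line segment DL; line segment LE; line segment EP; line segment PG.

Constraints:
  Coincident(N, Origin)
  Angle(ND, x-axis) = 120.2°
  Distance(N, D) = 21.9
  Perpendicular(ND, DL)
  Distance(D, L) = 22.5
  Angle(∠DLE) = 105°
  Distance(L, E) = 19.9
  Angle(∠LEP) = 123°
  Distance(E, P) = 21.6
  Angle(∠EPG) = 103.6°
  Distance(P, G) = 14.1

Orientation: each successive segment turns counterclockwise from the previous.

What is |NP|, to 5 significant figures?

18.789

N is at the origin; ND runs at 120.2° with length 21.9, so D = (-11.016, 18.928). ND is perpendicular to DL, so DL runs at -149.80°; with |DL| = 22.5, L = (-30.462, 7.6097). ∠DLE = 105.0° gives LE at -74.800° from the x-axis; with |LE| = 19.9, E = (-25.245, -11.594). ∠LEP = 123.0° gives EP at -17.800° from the x-axis; with |EP| = 21.6, P = (-4.6788, -18.197). Then |NP| = |P − N| = 18.789.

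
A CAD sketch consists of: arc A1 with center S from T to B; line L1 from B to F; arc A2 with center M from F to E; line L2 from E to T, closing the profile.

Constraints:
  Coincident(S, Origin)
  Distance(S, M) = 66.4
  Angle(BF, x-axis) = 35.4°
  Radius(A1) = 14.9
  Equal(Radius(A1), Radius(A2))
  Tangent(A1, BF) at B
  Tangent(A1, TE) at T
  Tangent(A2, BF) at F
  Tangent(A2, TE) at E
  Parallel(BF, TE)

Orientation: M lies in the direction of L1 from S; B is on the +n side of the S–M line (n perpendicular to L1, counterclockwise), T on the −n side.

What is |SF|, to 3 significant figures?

68.1

The slot axis is L1's direction at 35.4°, so u = (cos 35.4°, sin 35.4°) = (0.815, 0.579) and n = (−sin 35.4°, cos 35.4°) = (-0.579, 0.815). S is at the origin and M lies 66.4 along u from S, so M = 66.4·u = (54.1, 38.5). Tangency of A1 to both parallel lines with radius 14.9 puts B and T at S ± 14.9·n: B = (-8.63, 12.1), T = (8.63, -12.1). Equal radii place F and E the same way about M: F = M + 14.9·n = (45.5, 50.6), E = M − 14.9·n = (62.8, 26.3). Then |SF| = |F − S| = 68.1.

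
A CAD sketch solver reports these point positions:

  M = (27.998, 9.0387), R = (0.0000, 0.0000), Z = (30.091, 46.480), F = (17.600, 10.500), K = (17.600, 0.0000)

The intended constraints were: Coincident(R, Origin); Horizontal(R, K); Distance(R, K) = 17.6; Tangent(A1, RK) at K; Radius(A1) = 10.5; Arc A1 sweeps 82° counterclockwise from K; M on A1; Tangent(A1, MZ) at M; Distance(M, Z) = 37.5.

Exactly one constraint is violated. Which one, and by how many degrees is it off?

Tangent(A1, MZ) at M — off by 4.80°.

R = (0.00, 0.00) ✓; R.y = 0.00, K.y = 0.00 ✓; |RK| = 17.60 ✓; ∠(FK, KR) = 90.00° ✓; |FK| = 10.50 ✓; bearing(F→M) − bearing(F→K) = 82.00° ✓; |FM| = 10.50 ✓; ∠(FM, MZ) = 85.20° ✗; |MZ| = 37.50 ✓.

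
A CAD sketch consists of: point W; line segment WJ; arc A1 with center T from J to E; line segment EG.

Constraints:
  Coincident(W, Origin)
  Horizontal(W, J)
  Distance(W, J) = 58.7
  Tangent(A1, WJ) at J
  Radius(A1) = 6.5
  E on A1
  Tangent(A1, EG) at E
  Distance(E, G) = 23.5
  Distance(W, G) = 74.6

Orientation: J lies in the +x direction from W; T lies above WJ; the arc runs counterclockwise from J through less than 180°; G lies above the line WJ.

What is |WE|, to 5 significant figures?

65.345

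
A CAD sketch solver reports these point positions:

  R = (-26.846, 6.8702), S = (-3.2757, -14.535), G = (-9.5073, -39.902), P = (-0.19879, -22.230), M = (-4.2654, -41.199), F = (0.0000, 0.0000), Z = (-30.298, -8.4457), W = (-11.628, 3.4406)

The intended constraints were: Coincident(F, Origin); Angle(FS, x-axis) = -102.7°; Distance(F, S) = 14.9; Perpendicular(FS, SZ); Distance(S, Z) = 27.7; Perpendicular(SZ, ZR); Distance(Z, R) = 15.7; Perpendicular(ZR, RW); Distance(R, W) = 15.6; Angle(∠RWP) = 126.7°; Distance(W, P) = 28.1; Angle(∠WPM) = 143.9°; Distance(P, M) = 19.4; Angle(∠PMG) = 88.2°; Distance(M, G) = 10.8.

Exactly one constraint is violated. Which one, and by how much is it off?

Distance(M, G) = 10.8 — off by 5.40.

F = (0.00, 0.00) ✓; FS at -102.7° ✓; |FS| = 14.90 ✓; ∠(FS, SZ) = 90.00° ✓; |SZ| = 27.70 ✓; ∠(SZ, ZR) = 90.00° ✓; |ZR| = 15.70 ✓; ∠(ZR, RW) = 90.00° ✓; |RW| = 15.60 ✓; ∠RWP = 126.7° ✓; |WP| = 28.10 ✓; ∠WPM = 143.9° ✓; |PM| = 19.40 ✓; ∠PMG = 88.20° ✓; |MG| = 5.400 ✗.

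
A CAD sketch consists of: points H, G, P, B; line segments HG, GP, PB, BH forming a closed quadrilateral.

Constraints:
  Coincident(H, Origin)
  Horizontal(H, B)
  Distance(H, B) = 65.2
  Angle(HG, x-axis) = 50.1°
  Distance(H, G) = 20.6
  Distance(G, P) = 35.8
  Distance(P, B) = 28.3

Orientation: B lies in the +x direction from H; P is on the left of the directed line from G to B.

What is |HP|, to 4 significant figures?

53.41

Checks: |GP| = 35.80 ✓; |PB| = 28.30 ✓.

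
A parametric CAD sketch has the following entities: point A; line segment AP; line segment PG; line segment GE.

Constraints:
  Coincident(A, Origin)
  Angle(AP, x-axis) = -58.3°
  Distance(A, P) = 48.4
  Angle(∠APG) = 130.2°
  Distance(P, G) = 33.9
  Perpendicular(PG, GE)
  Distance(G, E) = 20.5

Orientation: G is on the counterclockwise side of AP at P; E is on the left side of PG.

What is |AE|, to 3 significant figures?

67.2

A is at the origin; AP runs at -58.3° with length 48.4, so P = 48.4·(cos -58.3°, sin -58.3°) = (25.4, -41.2). ∠APG = 130.2°, so PG runs at -58.3° + (180° − 130.2°) = -8.50° from the x-axis; with |PG| = 33.9, G = P + 33.9·(cos -8.50°, sin -8.50°) = (59.0, -46.2). The perpendicularity gives GE at right angles to PG; with |GE| = 20.5 on the left of PG, E = G + 20.5·(0.148, 0.989) = (62.0, -25.9). Then |AE| = |E − A| = 67.2.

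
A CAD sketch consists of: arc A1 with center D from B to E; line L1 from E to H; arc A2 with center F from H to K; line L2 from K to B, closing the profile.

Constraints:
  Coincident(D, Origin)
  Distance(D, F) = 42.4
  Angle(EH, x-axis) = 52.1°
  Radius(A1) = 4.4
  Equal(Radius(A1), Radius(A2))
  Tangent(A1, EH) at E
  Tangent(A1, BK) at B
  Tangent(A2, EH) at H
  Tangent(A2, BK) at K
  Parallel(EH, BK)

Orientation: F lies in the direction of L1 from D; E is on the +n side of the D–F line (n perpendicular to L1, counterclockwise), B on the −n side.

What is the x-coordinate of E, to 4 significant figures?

-3.472

D is at the origin and F lies 42.4 along u from D, so F = 42.4·u = (26.05, 33.46). Tangency of A1 to both parallel lines with radius 4.4 puts E and B at D ± 4.4·n: E = (-3.472, 2.703), B = (3.472, -2.703). So E.x = -3.472.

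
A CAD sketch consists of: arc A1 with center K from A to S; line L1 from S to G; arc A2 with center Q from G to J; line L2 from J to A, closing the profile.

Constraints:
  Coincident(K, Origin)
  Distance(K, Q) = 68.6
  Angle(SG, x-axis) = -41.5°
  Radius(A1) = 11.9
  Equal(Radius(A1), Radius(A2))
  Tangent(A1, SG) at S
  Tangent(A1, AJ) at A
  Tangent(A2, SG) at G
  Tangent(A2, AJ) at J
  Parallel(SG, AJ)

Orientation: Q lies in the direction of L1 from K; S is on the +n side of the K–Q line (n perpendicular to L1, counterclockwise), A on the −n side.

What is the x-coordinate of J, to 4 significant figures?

43.49

The slot axis is L1's direction at -41.5°, so u = (cos -41.5°, sin -41.5°) = (0.7490, -0.6626) and n = (−sin -41.5°, cos -41.5°) = (0.6626, 0.7490). K is at the origin and Q lies 68.6 along u from K, so Q = 68.6·u = (51.38, -45.46). Tangency of A1 to both parallel lines with radius 11.9 puts S and A at K ± 11.9·n: S = (7.885, 8.913), A = (-7.885, -8.913). Equal radii place G and J the same way about Q: G = Q + 11.9·n = (59.26, -36.54), J = Q − 11.9·n = (43.49, -54.37). So J.x = 43.49.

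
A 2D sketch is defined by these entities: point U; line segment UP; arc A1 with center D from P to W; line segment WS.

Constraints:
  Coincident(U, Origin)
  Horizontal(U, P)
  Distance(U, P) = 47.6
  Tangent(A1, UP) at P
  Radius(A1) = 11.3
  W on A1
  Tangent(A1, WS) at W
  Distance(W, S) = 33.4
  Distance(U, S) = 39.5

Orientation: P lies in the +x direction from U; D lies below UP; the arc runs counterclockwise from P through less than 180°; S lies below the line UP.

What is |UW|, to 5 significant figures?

38.360

Checks: |DW| = 11.30 ✓; ∠(DW, WS) = 90.00° ✓; |WS| = 33.40 ✓; |US| = 39.50 ✓.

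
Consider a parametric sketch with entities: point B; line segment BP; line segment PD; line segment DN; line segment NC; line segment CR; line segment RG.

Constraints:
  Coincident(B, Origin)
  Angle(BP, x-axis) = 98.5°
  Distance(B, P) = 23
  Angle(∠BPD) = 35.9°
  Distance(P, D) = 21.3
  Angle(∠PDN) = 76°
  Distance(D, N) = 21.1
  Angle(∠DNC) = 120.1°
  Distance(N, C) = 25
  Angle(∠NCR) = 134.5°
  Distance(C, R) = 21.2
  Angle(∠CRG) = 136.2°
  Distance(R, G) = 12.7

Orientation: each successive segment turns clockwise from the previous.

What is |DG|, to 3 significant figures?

51.5

B is at the origin; BP runs at 98.5° with length 23.0, so P = (-3.40, 22.7). ∠BPD = 35.9° gives PD at -45.6° from the x-axis; with |PD| = 21.3, D = (11.5, 7.53). ∠PDN = 76.0° gives DN at -150° from the x-axis; with |DN| = 21.1, N = (-6.70, -3.15). ∠DNC = 120.1° gives NC at 150° from the x-axis; with |NC| = 25.0, C = (-28.5, 9.16). ∠NCR = 134.5° gives CR at 105° from the x-axis; with |CR| = 21.2, R = (-33.9, 29.6). ∠CRG = 136.2° gives RG at 61.2° from the x-axis; with |RG| = 12.7, G = (-27.8, 40.8). Then |DG| = |G − D| = 51.5.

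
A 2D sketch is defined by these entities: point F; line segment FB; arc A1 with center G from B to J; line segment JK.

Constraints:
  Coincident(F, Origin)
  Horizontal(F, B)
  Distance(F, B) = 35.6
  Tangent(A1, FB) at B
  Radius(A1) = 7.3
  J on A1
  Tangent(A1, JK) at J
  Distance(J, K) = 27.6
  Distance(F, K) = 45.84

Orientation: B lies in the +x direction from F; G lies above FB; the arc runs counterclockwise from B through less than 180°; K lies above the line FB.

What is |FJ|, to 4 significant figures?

43.41

F is at the origin; FB is horizontal with |FB| = 35.6 and B on the +x side, so B = (35.60, 0.000). The tangent condition forces GB to be normal to FB, so G = B + (0, 7.3) = (35.60, 7.300). Since GJ ⟂ JK (tangency), |GK| = √(7.3² + 27.6²) = 28.55 regardless of where J sits on A1. So K lies on both circle(F, 45.84) and circle(G, 28.55); the above-FB intersection is K = (29.40, 35.17). J is the foot of the tangent from K: J = (42.08, 10.65).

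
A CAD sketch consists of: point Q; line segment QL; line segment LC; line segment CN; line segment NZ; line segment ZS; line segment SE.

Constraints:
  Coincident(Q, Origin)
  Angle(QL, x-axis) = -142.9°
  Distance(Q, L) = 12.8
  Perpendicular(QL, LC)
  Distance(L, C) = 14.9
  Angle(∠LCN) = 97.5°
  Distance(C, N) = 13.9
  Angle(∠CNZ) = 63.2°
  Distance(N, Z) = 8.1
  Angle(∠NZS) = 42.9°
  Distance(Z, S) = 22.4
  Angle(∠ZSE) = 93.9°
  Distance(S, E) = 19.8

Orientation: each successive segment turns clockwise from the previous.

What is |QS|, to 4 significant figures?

31.46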